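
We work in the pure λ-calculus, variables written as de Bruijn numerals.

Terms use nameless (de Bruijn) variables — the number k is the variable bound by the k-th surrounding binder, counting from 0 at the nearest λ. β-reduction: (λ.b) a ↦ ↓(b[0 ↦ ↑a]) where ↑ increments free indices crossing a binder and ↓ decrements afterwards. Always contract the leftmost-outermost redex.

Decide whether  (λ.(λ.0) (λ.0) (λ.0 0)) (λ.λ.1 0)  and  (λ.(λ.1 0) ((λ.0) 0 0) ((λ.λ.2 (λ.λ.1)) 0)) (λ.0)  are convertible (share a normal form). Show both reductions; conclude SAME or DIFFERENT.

Term A:
  start: (λ.(λ.0) (λ.0) (λ.0 0)) (λ.λ.1 0)
  step 1: (λ.0) (λ.0) (λ.0 0)
  step 2: (λ.0) (λ.0 0)
  step 3: λ.0 0

Term B:
  start: (λ.(λ.1 0) ((λ.0) 0 0) ((λ.λ.2 (λ.λ.1)) 0)) (λ.0)
  step 1: (λ.(λ.0) 0) ((λ.0) (λ.0) (λ.0)) ((λ.λ.(λ.0) (λ.λ.1)) (λ.0))
  step 2: (λ.0) ((λ.0) (λ.0) (λ.0)) ((λ.λ.(λ.0) (λ.λ.1)) (λ.0))
  step 3: (λ.0) (λ.0) (λ.0) ((λ.λ.(λ.0) (λ.λ.1)) (λ.0))
  step 4: (λ.0) (λ.0) ((λ.λ.(λ.0) (λ.λ.1)) (λ.0))
  step 5: (λ.0) ((λ.λ.(λ.0) (λ.λ.1)) (λ.0))
  step 6: (λ.λ.(λ.0) (λ.λ.1)) (λ.0)
  step 7: λ.(λ.0) (λ.λ.1)
  step 8: λ.λ.λ.1

Answer: DIFFERENT — A ⇓ λ.0 0, B ⇓ λ.λ.λ.1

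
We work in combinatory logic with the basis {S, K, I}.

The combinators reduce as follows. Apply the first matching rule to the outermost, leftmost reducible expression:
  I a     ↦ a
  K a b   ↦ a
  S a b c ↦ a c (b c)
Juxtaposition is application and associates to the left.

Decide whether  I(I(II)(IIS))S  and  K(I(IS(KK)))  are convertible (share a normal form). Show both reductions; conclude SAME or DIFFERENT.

Term A:
  start: I(I(II)(IIS))S
  step 1: I(II)(IIS)S
  step 2: II(IIS)S
  step 3: I(IIS)S
  step 4: IISS
  step 5: ISS
  step 6: SS

Term B:
  start: K(I(IS(KK)))
  step 1: K(IS(KK))
  step 2: K(S(KK))

Answer: DIFFERENT — A ⇓ SS, B ⇓ K(S(KK))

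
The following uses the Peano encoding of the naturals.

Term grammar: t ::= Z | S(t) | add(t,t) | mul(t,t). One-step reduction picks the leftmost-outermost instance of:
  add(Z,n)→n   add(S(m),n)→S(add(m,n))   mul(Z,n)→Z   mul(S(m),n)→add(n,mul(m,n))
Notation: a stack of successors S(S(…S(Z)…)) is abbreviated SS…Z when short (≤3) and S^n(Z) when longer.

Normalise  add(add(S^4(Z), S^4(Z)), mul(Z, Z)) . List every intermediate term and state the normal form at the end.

  start: add(add(S^4(Z), S^4(Z)), mul(Z, Z))
  step 1: add(S(add(SSSZ, S^4(Z))), mul(Z, Z))
  step 2: S(add(add(SSSZ, S^4(Z)), mul(Z, Z)))
  step 3: S(add(S(add(SSZ, S^4(Z))), mul(Z, Z)))
  step 4: S(S(add(add(SSZ, S^4(Z)), mul(Z, Z))))
  step 5: S(S(add(S(add(SZ, S^4(Z))), mul(Z, Z))))
  step 6: S(S(S(add(add(SZ, S^4(Z)), mul(Z, Z)))))
  step 7: S(S(S(add(S(add(Z, S^4(Z))), mul(Z, Z)))))
  step 8: S(S(S(S(add(add(Z, S^4(Z)), mul(Z, Z))))))
  step 9: S(S(S(S(add(S^4(Z), mul(Z, Z))))))
  step 10: S(S(S(S(S(add(SSSZ, mul(Z, Z)))))))
  step 11: S(S(S(S(S(S(add(SSZ, mul(Z, Z))))))))
  step 12: S(S(S(S(S(S(S(add(SZ, mul(Z, Z)))))))))
  step 13: S(S(S(S(S(S(S(S(add(Z, mul(Z, Z))))))))))
  step 14: S(S(S(S(S(S(S(S(mul(Z, Z)))))))))
  step 15: S^8(Z)

Answer: normal form = S^8(Z)  (in 15 steps)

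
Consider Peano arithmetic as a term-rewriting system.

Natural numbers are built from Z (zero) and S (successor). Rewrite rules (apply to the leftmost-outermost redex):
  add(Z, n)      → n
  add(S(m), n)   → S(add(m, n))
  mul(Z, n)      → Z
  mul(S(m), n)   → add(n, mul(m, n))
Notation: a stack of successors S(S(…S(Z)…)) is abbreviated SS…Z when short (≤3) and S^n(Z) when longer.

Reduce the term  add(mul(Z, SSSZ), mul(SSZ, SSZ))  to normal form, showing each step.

  start: add(mul(Z, SSSZ), mul(SSZ, SSZ))
  [1] add(Z, mul(SSZ, SSZ))
  [2] mul(SSZ, SSZ)
  [3] add(SSZ, mul(SZ, SSZ))
  [4] S(add(SZ, mul(SZ, SSZ)))
  [5] S(S(add(Z, mul(SZ, SSZ))))
  [6] S(S(mul(SZ, SSZ)))
  [7] S(S(add(SSZ, mul(Z, SSZ))))
  [8] S(S(S(add(SZ, mul(Z, SSZ)))))
  [9] S(S(S(S(add(Z, mul(Z, SSZ))))))
  [10] S(S(S(S(mul(Z, SSZ)))))
  [11] S^4(Z)

Answer: normal form = S^4(Z)  (in 11 steps)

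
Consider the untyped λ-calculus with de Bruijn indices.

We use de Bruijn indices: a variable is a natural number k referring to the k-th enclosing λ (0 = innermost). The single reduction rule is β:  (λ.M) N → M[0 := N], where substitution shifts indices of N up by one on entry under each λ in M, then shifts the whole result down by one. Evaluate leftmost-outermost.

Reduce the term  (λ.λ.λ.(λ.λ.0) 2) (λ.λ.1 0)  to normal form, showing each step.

Answer: normal form = λ.λ.λ.0  (in 2 steps)

Working:
  start: (λ.λ.λ.(λ.λ.0) 2) (λ.λ.1 0)
  →1  λ.λ.(λ.λ.0) (λ.λ.1 0)
  →2  λ.λ.λ.0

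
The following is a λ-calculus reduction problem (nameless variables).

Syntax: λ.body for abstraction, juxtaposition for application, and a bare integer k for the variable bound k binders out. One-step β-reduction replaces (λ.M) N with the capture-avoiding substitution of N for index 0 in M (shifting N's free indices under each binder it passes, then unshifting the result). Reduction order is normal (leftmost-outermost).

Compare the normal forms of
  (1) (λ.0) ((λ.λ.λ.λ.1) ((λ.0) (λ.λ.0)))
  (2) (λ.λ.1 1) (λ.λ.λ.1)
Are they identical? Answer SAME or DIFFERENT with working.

Term A:
  start: (λ.0) ((λ.λ.λ.λ.1) ((λ.0) (λ.λ.0)))
  →1  (λ.λ.λ.λ.1) ((λ.0) (λ.λ.0))
  →2  λ.λ.λ.1

Term B:
  start: (λ.λ.1 1) (λ.λ.λ.1)
  →1  λ.(λ.λ.λ.1) (λ.λ.λ.1)
  →2  λ.λ.λ.1

Answer: SAME — A ⇓ λ.λ.λ.1, B ⇓ λ.λ.λ.1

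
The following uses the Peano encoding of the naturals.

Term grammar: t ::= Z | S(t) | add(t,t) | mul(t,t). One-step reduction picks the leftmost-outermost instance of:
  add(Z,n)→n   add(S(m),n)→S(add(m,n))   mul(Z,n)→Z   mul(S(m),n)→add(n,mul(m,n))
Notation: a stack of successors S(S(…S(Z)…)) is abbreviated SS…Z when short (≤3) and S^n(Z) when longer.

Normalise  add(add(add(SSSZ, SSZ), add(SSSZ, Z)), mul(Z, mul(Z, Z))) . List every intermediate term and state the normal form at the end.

  start: add(add(add(SSSZ, SSZ), add(SSSZ, Z)), mul(Z, mul(Z, Z)))
  step 1: add(add(S(add(SSZ, SSZ)), add(SSSZ, Z)), mul(Z, mul(Z, Z)))
  step 2: add(S(add(add(SSZ, SSZ), add(SSSZ, Z))), mul(Z, mul(Z, Z)))
  step 3: S(add(add(add(SSZ, SSZ), add(SSSZ, Z)), mul(Z, mul(Z, Z))))
  step 4: S(add(add(S(add(SZ, SSZ)), add(SSSZ, Z)), mul(Z, mul(Z, Z))))
  step 5: S(add(S(add(add(SZ, SSZ), add(SSSZ, Z))), mul(Z, mul(Z, Z))))
  step 6: S(S(add(add(add(SZ, SSZ), add(SSSZ, Z)), mul(Z, mul(Z, Z)))))
  step 7: S(S(add(add(S(add(Z, SSZ)), add(SSSZ, Z)), mul(Z, mul(Z, Z)))))
  step 8: S(S(add(S(add(add(Z, SSZ), add(SSSZ, Z))), mul(Z, mul(Z, Z)))))
  step 9: S(S(S(add(add(add(Z, SSZ), add(SSSZ, Z)), mul(Z, mul(Z, Z))))))
  step 10: S(S(S(add(add(SSZ, add(SSSZ, Z)), mul(Z, mul(Z, Z))))))
  step 11: S(S(S(add(S(add(SZ, add(SSSZ, Z))), mul(Z, mul(Z, Z))))))
  step 12: S(S(S(S(add(add(SZ, add(SSSZ, Z)), mul(Z, mul(Z, Z)))))))
  step 13: S(S(S(S(add(S(add(Z, add(SSSZ, Z))), mul(Z, mul(Z, Z)))))))
  step 14: S(S(S(S(S(add(add(Z, add(SSSZ, Z)), mul(Z, mul(Z, Z))))))))
  step 15: S(S(S(S(S(add(add(SSSZ, Z), mul(Z, mul(Z, Z))))))))
  step 16: S(S(S(S(S(add(S(add(SSZ, Z)), mul(Z, mul(Z, Z))))))))
  step 17: S(S(S(S(S(S(add(add(SSZ, Z), mul(Z, mul(Z, Z)))))))))
  step 18: S(S(S(S(S(S(add(S(add(SZ, Z)), mul(Z, mul(Z, Z)))))))))
  step 19: S(S(S(S(S(S(S(add(add(SZ, Z), mul(Z, mul(Z, Z))))))))))
  step 20: S(S(S(S(S(S(S(add(S(add(Z, Z)), mul(Z, mul(Z, Z))))))))))
  step 21: S(S(S(S(S(S(S(S(add(add(Z, Z), mul(Z, mul(Z, Z)))))))))))
  step 22: S(S(S(S(S(S(S(S(add(Z, mul(Z, mul(Z, Z)))))))))))
  step 23: S(S(S(S(S(S(S(S(mul(Z, mul(Z, Z))))))))))
  step 24: S^8(Z)

Answer: normal form = S^8(Z)  (in 24 steps)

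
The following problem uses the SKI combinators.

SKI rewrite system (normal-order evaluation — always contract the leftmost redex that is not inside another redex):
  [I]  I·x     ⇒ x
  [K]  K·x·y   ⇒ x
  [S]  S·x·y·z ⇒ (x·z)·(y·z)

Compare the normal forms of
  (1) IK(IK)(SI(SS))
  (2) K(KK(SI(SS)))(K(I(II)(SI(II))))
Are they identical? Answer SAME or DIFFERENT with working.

Term A:
  start: IK(IK)(SI(SS))
  [1] K(IK)(SI(SS))
  [2] IK
  [3] K

Term B:
  start: K(KK(SI(SS)))(K(I(II)(SI(II))))
  [1] KK(SI(SS))
  [2] K

Answer: SAME — A ⇓ K, B ⇓ K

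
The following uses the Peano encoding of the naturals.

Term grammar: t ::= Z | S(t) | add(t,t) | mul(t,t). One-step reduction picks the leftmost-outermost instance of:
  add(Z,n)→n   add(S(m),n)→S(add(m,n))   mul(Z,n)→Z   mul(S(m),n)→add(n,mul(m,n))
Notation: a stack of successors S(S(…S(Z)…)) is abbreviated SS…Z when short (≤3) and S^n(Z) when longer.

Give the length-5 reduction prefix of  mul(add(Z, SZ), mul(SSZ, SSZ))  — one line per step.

Answer: after 5 steps: S(add(add(SZ, mul(SZ, SSZ)), mul(Z, mul(SSZ, SSZ))))

Derivation:
  start: mul(add(Z, SZ), mul(SSZ, SSZ))
  [1] mul(SZ, mul(SSZ, SSZ))
  [2] add(mul(SSZ, SSZ), mul(Z, mul(SSZ, SSZ)))
  [3] add(add(SSZ, mul(SZ, SSZ)), mul(Z, mul(SSZ, SSZ)))
  [4] add(S(add(SZ, mul(SZ, SSZ))), mul(Z, mul(SSZ, SSZ)))
  [5] S(add(add(SZ, mul(SZ, SSZ)), mul(Z, mul(SSZ, SSZ))))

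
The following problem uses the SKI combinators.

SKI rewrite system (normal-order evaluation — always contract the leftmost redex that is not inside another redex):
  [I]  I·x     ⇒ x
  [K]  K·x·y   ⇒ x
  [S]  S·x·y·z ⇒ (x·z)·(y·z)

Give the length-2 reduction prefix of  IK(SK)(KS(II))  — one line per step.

Answer: after 2 steps: SK

Derivation:
  start: IK(SK)(KS(II))
  [1] K(SK)(KS(II))
  [2] SK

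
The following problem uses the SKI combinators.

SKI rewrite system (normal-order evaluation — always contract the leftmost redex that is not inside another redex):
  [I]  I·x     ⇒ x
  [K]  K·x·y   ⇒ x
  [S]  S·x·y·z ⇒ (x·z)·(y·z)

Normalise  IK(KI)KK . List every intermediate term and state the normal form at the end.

  start: IK(KI)KK
  step 1: K(KI)KK
  step 2: KIK
  step 3: I

Answer: normal form = I  (in 3 steps)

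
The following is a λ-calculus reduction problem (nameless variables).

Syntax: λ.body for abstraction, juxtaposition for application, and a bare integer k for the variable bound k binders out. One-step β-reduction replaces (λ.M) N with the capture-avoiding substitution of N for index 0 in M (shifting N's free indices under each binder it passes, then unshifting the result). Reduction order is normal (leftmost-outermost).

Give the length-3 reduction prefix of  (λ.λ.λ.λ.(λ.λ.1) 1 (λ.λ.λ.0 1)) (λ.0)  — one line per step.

  start: (λ.λ.λ.λ.(λ.λ.1) 1 (λ.λ.λ.0 1)) (λ.0)
  →1  λ.λ.λ.(λ.λ.1) 1 (λ.λ.λ.0 1)
  →2  λ.λ.λ.(λ.2) (λ.λ.λ.0 1)
  →3  λ.λ.λ.1

Answer: after 3 steps: λ.λ.λ.1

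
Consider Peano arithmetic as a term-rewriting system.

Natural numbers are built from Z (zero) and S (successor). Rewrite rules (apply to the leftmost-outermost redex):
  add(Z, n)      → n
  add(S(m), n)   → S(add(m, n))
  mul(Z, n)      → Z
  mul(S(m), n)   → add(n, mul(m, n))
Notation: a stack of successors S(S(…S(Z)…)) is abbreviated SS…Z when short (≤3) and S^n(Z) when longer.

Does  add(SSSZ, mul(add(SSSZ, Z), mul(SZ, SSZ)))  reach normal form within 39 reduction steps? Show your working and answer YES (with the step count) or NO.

Answer: YES — reaches normal form S^9(Z) in 36 ≤ 39 steps

Derivation:
  start: add(SSSZ, mul(add(SSSZ, Z), mul(SZ, SSZ)))
  →1  S(add(SSZ, mul(add(SSSZ, Z), mul(SZ, SSZ))))
  →2  S(S(add(SZ, mul(add(SSSZ, Z), mul(SZ, SSZ)))))
  →3  S(S(S(add(Z, mul(add(SSSZ, Z), mul(SZ, SSZ))))))
  →4  S(S(S(mul(add(SSSZ, Z), mul(SZ, SSZ)))))
  →5  S(S(S(mul(S(add(SSZ, Z)), mul(SZ, SSZ)))))
  →6  S(S(S(add(mul(SZ, SSZ), mul(add(SSZ, Z), mul(SZ, SSZ))))))
  →7  S(S(S(add(add(SSZ, mul(Z, SSZ)), mul(add(SSZ, Z), mul(SZ, SSZ))))))
  →8  S(S(S(add(S(add(SZ, mul(Z, SSZ))), mul(add(SSZ, Z), mul(SZ, SSZ))))))
  →9  S(S(S(S(add(add(SZ, mul(Z, SSZ)), mul(add(SSZ, Z), mul(SZ, SSZ)))))))
  →10  S(S(S(S(add(S(add(Z, mul(Z, SSZ))), mul(add(SSZ, Z), mul(SZ, SSZ)))))))
  →11  S(S(S(S(S(add(add(Z, mul(Z, SSZ)), mul(add(SSZ, Z), mul(SZ, SSZ))))))))
  →12  S(S(S(S(S(add(mul(Z, SSZ), mul(add(SSZ, Z), mul(SZ, SSZ))))))))
  →13  S(S(S(S(S(add(Z, mul(add(SSZ, Z), mul(SZ, SSZ))))))))
  →14  S(S(S(S(S(mul(add(SSZ, Z), mul(SZ, SSZ)))))))
  →15  S(S(S(S(S(mul(S(add(SZ, Z)), mul(SZ, SSZ)))))))
  →16  S(S(S(S(S(add(mul(SZ, SSZ), mul(add(SZ, Z), mul(SZ, SSZ))))))))
  →17  S(S(S(S(S(add(add(SSZ, mul(Z, SSZ)), mul(add(SZ, Z), mul(SZ, SSZ))))))))
  →18  S(S(S(S(S(add(S(add(SZ, mul(Z, SSZ))), mul(add(SZ, Z), mul(SZ, SSZ))))))))
  →19  S(S(S(S(S(S(add(add(SZ, mul(Z, SSZ)), mul(add(SZ, Z), mul(SZ, SSZ)))))))))
  →20  S(S(S(S(S(S(add(S(add(Z, mul(Z, SSZ))), mul(add(SZ, Z), mul(SZ, SSZ)))))))))
  →21  S(S(S(S(S(S(S(add(add(Z, mul(Z, SSZ)), mul(add(SZ, Z), mul(SZ, SSZ))))))))))
  →22  S(S(S(S(S(S(S(add(mul(Z, SSZ), mul(add(SZ, Z), mul(SZ, SSZ))))))))))
  →23  S(S(S(S(S(S(S(add(Z, mul(add(SZ, Z), mul(SZ, SSZ))))))))))
  →24  S(S(S(S(S(S(S(mul(add(SZ, Z), mul(SZ, SSZ)))))))))
  →25  S(S(S(S(S(S(S(mul(S(add(Z, Z)), mul(SZ, SSZ)))))))))
  →26  S(S(S(S(S(S(S(add(mul(SZ, SSZ), mul(add(Z, Z), mul(SZ, SSZ))))))))))
  →27  S(S(S(S(S(S(S(add(add(SSZ, mul(Z, SSZ)), mul(add(Z, Z), mul(SZ, SSZ))))))))))
  →28  S(S(S(S(S(S(S(add(S(add(SZ, mul(Z, SSZ))), mul(add(Z, Z), mul(SZ, SSZ))))))))))
  →29  S(S(S(S(S(S(S(S(add(add(SZ, mul(Z, SSZ)), mul(add(Z, Z), mul(SZ, SSZ)))))))))))
  →30  S(S(S(S(S(S(S(S(add(S(add(Z, mul(Z, SSZ))), mul(add(Z, Z), mul(SZ, SSZ)))))))))))
  →31  S(S(S(S(S(S(S(S(S(add(add(Z, mul(Z, SSZ)), mul(add(Z, Z), mul(SZ, SSZ))))))))))))
  →32  S(S(S(S(S(S(S(S(S(add(mul(Z, SSZ), mul(add(Z, Z), mul(SZ, SSZ))))))))))))
  →33  S(S(S(S(S(S(S(S(S(add(Z, mul(add(Z, Z), mul(SZ, SSZ))))))))))))
  →34  S(S(S(S(S(S(S(S(S(mul(add(Z, Z), mul(SZ, SSZ)))))))))))
  →35  S(S(S(S(S(S(S(S(S(mul(Z, mul(SZ, SSZ)))))))))))
  →36  S^9(Z)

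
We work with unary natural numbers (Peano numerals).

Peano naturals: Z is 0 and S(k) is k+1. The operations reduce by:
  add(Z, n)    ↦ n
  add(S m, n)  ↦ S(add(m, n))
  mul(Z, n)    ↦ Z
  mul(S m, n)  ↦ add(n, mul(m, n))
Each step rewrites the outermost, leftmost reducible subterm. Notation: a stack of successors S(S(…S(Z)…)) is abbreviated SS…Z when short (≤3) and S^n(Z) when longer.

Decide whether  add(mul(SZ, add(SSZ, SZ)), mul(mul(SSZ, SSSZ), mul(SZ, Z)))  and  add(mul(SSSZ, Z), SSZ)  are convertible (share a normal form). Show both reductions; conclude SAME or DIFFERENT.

Term A:
  start: add(mul(SZ, add(SSZ, SZ)), mul(mul(SSZ, SSSZ), mul(SZ, Z)))
  [1] add(add(add(SSZ, SZ), mul(Z, add(SSZ, SZ))), mul(mul(SSZ, SSSZ), mul(SZ, Z)))
  [2] add(add(S(add(SZ, SZ)), mul(Z, add(SSZ, SZ))), mul(mul(SSZ, SSSZ), mul(SZ, Z)))
  [3] add(S(add(add(SZ, SZ), mul(Z, add(SSZ, SZ)))), mul(mul(SSZ, SSSZ), mul(SZ, Z)))
  [4] S(add(add(add(SZ, SZ), mul(Z, add(SSZ, SZ))), mul(mul(SSZ, SSSZ), mul(SZ, Z))))
  [5] S(add(add(S(add(Z, SZ)), mul(Z, add(SSZ, SZ))), mul(mul(SSZ, SSSZ), mul(SZ, Z))))
  [6] S(add(S(add(add(Z, SZ), mul(Z, add(SSZ, SZ)))), mul(mul(SSZ, SSSZ), mul(SZ, Z))))
  [7] S(S(add(add(add(Z, SZ), mul(Z, add(SSZ, SZ))), mul(mul(SSZ, SSSZ), mul(SZ, Z)))))
  [8] S(S(add(add(SZ, mul(Z, add(SSZ, SZ))), mul(mul(SSZ, SSSZ), mul(SZ, Z)))))
  [9] S(S(add(S(add(Z, mul(Z, add(SSZ, SZ)))), mul(mul(SSZ, SSSZ), mul(SZ, Z)))))
  [10] S(S(S(add(add(Z, mul(Z, add(SSZ, SZ))), mul(mul(SSZ, SSSZ), mul(SZ, Z))))))
  [11] S(S(S(add(mul(Z, add(SSZ, SZ)), mul(mul(SSZ, SSSZ), mul(SZ, Z))))))
  [12] S(S(S(add(Z, mul(mul(SSZ, SSSZ), mul(SZ, Z))))))
  [13] S(S(S(mul(mul(SSZ, SSSZ), mul(SZ, Z)))))
  [14] S(S(S(mul(add(SSSZ, mul(SZ, SSSZ)), mul(SZ, Z)))))
  [15] S(S(S(mul(S(add(SSZ, mul(SZ, SSSZ))), mul(SZ, Z)))))
  [16] S(S(S(add(mul(SZ, Z), mul(add(SSZ, mul(SZ, SSSZ)), mul(SZ, Z))))))
  [17] S(S(S(add(add(Z, mul(Z, Z)), mul(add(SSZ, mul(SZ, SSSZ)), mul(SZ, Z))))))
  [18] S(S(S(add(mul(Z, Z), mul(add(SSZ, mul(SZ, SSSZ)), mul(SZ, Z))))))
  [19] S(S(S(add(Z, mul(add(SSZ, mul(SZ, SSSZ)), mul(SZ, Z))))))
  [20] S(S(S(mul(add(SSZ, mul(SZ, SSSZ)), mul(SZ, Z)))))
  [21] S(S(S(mul(S(add(SZ, mul(SZ, SSSZ))), mul(SZ, Z)))))
  [22] S(S(S(add(mul(SZ, Z), mul(add(SZ, mul(SZ, SSSZ)), mul(SZ, Z))))))
  [23] S(S(S(add(add(Z, mul(Z, Z)), mul(add(SZ, mul(SZ, SSSZ)), mul(SZ, Z))))))
  [24] S(S(S(add(mul(Z, Z), mul(add(SZ, mul(SZ, SSSZ)), mul(SZ, Z))))))
  [25] S(S(S(add(Z, mul(add(SZ, mul(SZ, SSSZ)), mul(SZ, Z))))))
  [26] S(S(S(mul(add(SZ, mul(SZ, SSSZ)), mul(SZ, Z)))))
  [27] S(S(S(mul(S(add(Z, mul(SZ, SSSZ))), mul(SZ, Z)))))
  [28] S(S(S(add(mul(SZ, Z), mul(add(Z, mul(SZ, SSSZ)), mul(SZ, Z))))))
  [29] S(S(S(add(add(Z, mul(Z, Z)), mul(add(Z, mul(SZ, SSSZ)), mul(SZ, Z))))))
  [30] S(S(S(add(mul(Z, Z), mul(add(Z, mul(SZ, SSSZ)), mul(SZ, Z))))))
  [31] S(S(S(add(Z, mul(add(Z, mul(SZ, SSSZ)), mul(SZ, Z))))))
  [32] S(S(S(mul(add(Z, mul(SZ, SSSZ)), mul(SZ, Z)))))
  [33] S(S(S(mul(mul(SZ, SSSZ), mul(SZ, Z)))))
  [34] S(S(S(mul(add(SSSZ, mul(Z, SSSZ)), mul(SZ, Z)))))
  [35] S(S(S(mul(S(add(SSZ, mul(Z, SSSZ))), mul(SZ, Z)))))
  [36] S(S(S(add(mul(SZ, Z), mul(add(SSZ, mul(Z, SSSZ)), mul(SZ, Z))))))
  [37] S(S(S(add(add(Z, mul(Z, Z)), mul(add(SSZ, mul(Z, SSSZ)), mul(SZ, Z))))))
  [38] S(S(S(add(mul(Z, Z), mul(add(SSZ, mul(Z, SSSZ)), mul(SZ, Z))))))
  [39] S(S(S(add(Z, mul(add(SSZ, mul(Z, SSSZ)), mul(SZ, Z))))))
  [40] S(S(S(mul(add(SSZ, mul(Z, SSSZ)), mul(SZ, Z)))))
  [41] S(S(S(mul(S(add(SZ, mul(Z, SSSZ))), mul(SZ, Z)))))
  [42] S(S(S(add(mul(SZ, Z), mul(add(SZ, mul(Z, SSSZ)), mul(SZ, Z))))))
  [43] S(S(S(add(add(Z, mul(Z, Z)), mul(add(SZ, mul(Z, SSSZ)), mul(SZ, Z))))))
  [44] S(S(S(add(mul(Z, Z), mul(add(SZ, mul(Z, SSSZ)), mul(SZ, Z))))))
  [45] S(S(S(add(Z, mul(add(SZ, mul(Z, SSSZ)), mul(SZ, Z))))))
  [46] S(S(S(mul(add(SZ, mul(Z, SSSZ)), mul(SZ, Z)))))
  [47] S(S(S(mul(S(add(Z, mul(Z, SSSZ))), mul(SZ, Z)))))
  [48] S(S(S(add(mul(SZ, Z), mul(add(Z, mul(Z, SSSZ)), mul(SZ, Z))))))
  [49] S(S(S(add(add(Z, mul(Z, Z)), mul(add(Z, mul(Z, SSSZ)), mul(SZ, Z))))))
  [50] S(S(S(add(mul(Z, Z), mul(add(Z, mul(Z, SSSZ)), mul(SZ, Z))))))
  [51] S(S(S(add(Z, mul(add(Z, mul(Z, SSSZ)), mul(SZ, Z))))))
  [52] S(S(S(mul(add(Z, mul(Z, SSSZ)), mul(SZ, Z)))))
  [53] S(S(S(mul(mul(Z, SSSZ), mul(SZ, Z)))))
  [54] S(S(S(mul(Z, mul(SZ, Z)))))
  [55] SSSZ

Term B:
  start: add(mul(SSSZ, Z), SSZ)
  [1] add(add(Z, mul(SSZ, Z)), SSZ)
  [2] add(mul(SSZ, Z), SSZ)
  [3] add(add(Z, mul(SZ, Z)), SSZ)
  [4] add(mul(SZ, Z), SSZ)
  [5] add(add(Z, mul(Z, Z)), SSZ)
  [6] add(mul(Z, Z), SSZ)
  [7] add(Z, SSZ)
  [8] SSZ

Answer: DIFFERENT — A ⇓ SSSZ, B ⇓ SSZ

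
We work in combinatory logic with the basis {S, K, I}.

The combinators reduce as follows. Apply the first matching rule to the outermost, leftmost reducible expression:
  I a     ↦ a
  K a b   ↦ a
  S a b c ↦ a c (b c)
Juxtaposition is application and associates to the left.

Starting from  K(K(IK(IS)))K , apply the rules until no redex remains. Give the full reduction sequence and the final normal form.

Answer: normal form = K(KS)  (in 3 steps)

Derivation:
  start: K(K(IK(IS)))K
  [1] K(IK(IS))
  [2] K(K(IS))
  [3] K(KS)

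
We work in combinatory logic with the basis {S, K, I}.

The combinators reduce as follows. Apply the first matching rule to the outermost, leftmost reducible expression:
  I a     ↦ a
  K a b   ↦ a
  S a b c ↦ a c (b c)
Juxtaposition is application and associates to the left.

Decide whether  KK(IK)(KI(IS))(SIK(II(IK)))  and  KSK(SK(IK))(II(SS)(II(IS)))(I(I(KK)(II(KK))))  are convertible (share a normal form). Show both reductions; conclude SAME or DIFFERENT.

Term A:
  start: KK(IK)(KI(IS))(SIK(II(IK)))
  step 1: K(KI(IS))(SIK(II(IK)))
  step 2: KI(IS)
  step 3: I

Term B:
  start: KSK(SK(IK))(II(SS)(II(IS)))(I(I(KK)(II(KK))))
  step 1: S(SK(IK))(II(SS)(II(IS)))(I(I(KK)(II(KK))))
  step 2: SK(IK)(I(I(KK)(II(KK))))(II(SS)(II(IS))(I(I(KK)(II(KK)))))
  step 3: K(I(I(KK)(II(KK))))(IK(I(I(KK)(II(KK)))))(II(SS)(II(IS))(I(I(KK)(II(KK)))))
  step 4: I(I(KK)(II(KK)))(II(SS)(II(IS))(I(I(KK)(II(KK)))))
  step 5: I(KK)(II(KK))(II(SS)(II(IS))(I(I(KK)(II(KK)))))
  step 6: KK(II(KK))(II(SS)(II(IS))(I(I(KK)(II(KK)))))
  step 7: K(II(SS)(II(IS))(I(I(KK)(II(KK)))))
  step 8: K(I(SS)(II(IS))(I(I(KK)(II(KK)))))
  step 9: K(SS(II(IS))(I(I(KK)(II(KK)))))
  step 10: K(S(I(I(KK)(II(KK))))(II(IS)(I(I(KK)(II(KK))))))
  step 11: K(S(I(KK)(II(KK)))(II(IS)(I(I(KK)(II(KK))))))
  step 12: K(S(KK(II(KK)))(II(IS)(I(I(KK)(II(KK))))))
  step 13: K(SK(II(IS)(I(I(KK)(II(KK))))))
  step 14: K(SK(I(IS)(I(I(KK)(II(KK))))))
  step 15: K(SK(IS(I(I(KK)(II(KK))))))
  step 16: K(SK(S(I(I(KK)(II(KK))))))
  step 17: K(SK(S(I(KK)(II(KK)))))
  step 18: K(SK(S(KK(II(KK)))))
  step 19: K(SK(SK))

Answer: DIFFERENT — A ⇓ I, B ⇓ K(SK(SK))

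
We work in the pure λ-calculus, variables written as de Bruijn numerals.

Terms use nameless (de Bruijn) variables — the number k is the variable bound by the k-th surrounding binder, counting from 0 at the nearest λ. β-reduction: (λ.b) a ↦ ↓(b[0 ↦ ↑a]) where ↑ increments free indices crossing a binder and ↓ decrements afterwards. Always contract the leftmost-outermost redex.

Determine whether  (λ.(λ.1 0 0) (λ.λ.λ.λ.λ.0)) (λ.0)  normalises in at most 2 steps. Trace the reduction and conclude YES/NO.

  start: (λ.(λ.1 0 0) (λ.λ.λ.λ.λ.0)) (λ.0)
  [1] (λ.(λ.0) 0 0) (λ.λ.λ.λ.λ.0)
  [2] (λ.0) (λ.λ.λ.λ.λ.0) (λ.λ.λ.λ.λ.0)

Answer: NO — after 2 steps the term is (λ.0) (λ.λ.λ.λ.λ.0) (λ.λ.λ.λ.λ.0), not yet normal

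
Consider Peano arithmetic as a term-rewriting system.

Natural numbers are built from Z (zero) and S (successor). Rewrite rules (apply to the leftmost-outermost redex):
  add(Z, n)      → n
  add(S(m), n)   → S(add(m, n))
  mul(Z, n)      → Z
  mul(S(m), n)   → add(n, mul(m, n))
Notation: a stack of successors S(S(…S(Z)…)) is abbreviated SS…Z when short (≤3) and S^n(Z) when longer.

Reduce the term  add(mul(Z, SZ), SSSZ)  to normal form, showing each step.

Answer: normal form = SSSZ  (in 2 steps)

Reduction:
  start: add(mul(Z, SZ), SSSZ)
  [1] add(Z, SSSZ)
  [2] SSSZ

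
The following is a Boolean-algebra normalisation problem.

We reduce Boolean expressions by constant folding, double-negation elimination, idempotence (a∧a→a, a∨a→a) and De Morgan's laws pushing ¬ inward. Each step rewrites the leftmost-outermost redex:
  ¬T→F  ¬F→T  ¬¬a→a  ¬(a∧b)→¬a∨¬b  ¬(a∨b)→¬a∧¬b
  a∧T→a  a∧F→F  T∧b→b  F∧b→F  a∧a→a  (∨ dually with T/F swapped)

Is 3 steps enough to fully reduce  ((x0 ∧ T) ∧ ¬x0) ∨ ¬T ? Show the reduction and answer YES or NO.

  start: ((x0 ∧ T) ∧ ¬x0) ∨ ¬T
  [1] (x0 ∧ ¬x0) ∨ ¬T
  [2] (x0 ∧ ¬x0) ∨ F
  [3] x0 ∧ ¬x0

Answer: YES — reaches normal form x0 ∧ ¬x0 in 3 ≤ 3 steps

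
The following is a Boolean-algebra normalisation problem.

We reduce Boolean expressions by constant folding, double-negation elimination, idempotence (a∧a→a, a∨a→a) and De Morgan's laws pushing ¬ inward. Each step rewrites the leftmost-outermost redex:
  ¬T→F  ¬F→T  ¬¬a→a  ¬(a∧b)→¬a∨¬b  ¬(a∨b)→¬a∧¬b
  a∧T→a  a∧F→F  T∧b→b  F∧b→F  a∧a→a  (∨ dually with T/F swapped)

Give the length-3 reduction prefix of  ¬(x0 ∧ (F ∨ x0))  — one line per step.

  start: ¬(x0 ∧ (F ∨ x0))
  →1  ¬x0 ∨ ¬(F ∨ x0)
  →2  ¬x0 ∨ (¬F ∧ ¬x0)
  →3  ¬x0 ∨ (T ∧ ¬x0)

Answer: after 3 steps: ¬x0 ∨ (T ∧ ¬x0)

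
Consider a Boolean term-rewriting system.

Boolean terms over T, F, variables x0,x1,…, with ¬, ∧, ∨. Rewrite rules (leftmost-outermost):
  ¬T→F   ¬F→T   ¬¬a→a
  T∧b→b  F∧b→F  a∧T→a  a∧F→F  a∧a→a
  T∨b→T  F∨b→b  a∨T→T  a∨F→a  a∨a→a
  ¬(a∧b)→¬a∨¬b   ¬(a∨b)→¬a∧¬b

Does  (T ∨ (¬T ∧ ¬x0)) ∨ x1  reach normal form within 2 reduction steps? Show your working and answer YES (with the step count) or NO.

Answer: YES — reaches normal form T in 2 ≤ 2 steps

Derivation:
  start: (T ∨ (¬T ∧ ¬x0)) ∨ x1
  [1] T ∨ x1
  [2] T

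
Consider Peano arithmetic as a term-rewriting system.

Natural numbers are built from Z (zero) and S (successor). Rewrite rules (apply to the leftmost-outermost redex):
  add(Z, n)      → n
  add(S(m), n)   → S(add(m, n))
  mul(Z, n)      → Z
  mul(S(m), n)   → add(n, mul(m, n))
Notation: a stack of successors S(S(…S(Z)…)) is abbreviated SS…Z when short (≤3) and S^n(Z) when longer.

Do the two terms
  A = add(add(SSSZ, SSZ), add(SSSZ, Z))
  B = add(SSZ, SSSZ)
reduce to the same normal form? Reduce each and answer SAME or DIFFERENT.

Term A:
  start: add(add(SSSZ, SSZ), add(SSSZ, Z))
  step 1: add(S(add(SSZ, SSZ)), add(SSSZ, Z))
  step 2: S(add(add(SSZ, SSZ), add(SSSZ, Z)))
  step 3: S(add(S(add(SZ, SSZ)), add(SSSZ, Z)))
  step 4: S(S(add(add(SZ, SSZ), add(SSSZ, Z))))
  step 5: S(S(add(S(add(Z, SSZ)), add(SSSZ, Z))))
  step 6: S(S(S(add(add(Z, SSZ), add(SSSZ, Z)))))
  step 7: S(S(S(add(SSZ, add(SSSZ, Z)))))
  step 8: S(S(S(S(add(SZ, add(SSSZ, Z))))))
  step 9: S(S(S(S(S(add(Z, add(SSSZ, Z)))))))
  step 10: S(S(S(S(S(add(SSSZ, Z))))))
  step 11: S(S(S(S(S(S(add(SSZ, Z)))))))
  step 12: S(S(S(S(S(S(S(add(SZ, Z))))))))
  step 13: S(S(S(S(S(S(S(S(add(Z, Z)))))))))
  step 14: S^8(Z)

Term B:
  start: add(SSZ, SSSZ)
  step 1: S(add(SZ, SSSZ))
  step 2: S(S(add(Z, SSSZ)))
  step 3: S^5(Z)

Answer: DIFFERENT — A ⇓ S^8(Z), B ⇓ S^5(Z)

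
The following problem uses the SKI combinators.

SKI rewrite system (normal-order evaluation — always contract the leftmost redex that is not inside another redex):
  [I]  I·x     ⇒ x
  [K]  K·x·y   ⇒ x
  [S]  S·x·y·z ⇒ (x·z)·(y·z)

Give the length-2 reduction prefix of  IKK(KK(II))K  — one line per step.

  start: IKK(KK(II))K
  step 1: KK(KK(II))K
  step 2: KK

Answer: after 2 steps: KK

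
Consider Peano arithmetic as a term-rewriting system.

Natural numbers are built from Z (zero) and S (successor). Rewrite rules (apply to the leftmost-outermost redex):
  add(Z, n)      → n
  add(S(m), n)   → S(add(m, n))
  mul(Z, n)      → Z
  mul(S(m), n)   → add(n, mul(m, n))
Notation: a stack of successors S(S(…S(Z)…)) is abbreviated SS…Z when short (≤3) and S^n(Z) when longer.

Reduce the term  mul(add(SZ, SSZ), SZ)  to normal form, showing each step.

  start: mul(add(SZ, SSZ), SZ)
  →1  mul(S(add(Z, SSZ)), SZ)
  →2  add(SZ, mul(add(Z, SSZ), SZ))
  →3  S(add(Z, mul(add(Z, SSZ), SZ)))
  →4  S(mul(add(Z, SSZ), SZ))
  →5  S(mul(SSZ, SZ))
  →6  S(add(SZ, mul(SZ, SZ)))
  →7  S(S(add(Z, mul(SZ, SZ))))
  →8  S(S(mul(SZ, SZ)))
  →9  S(S(add(SZ, mul(Z, SZ))))
  →10  S(S(S(add(Z, mul(Z, SZ)))))
  →11  S(S(S(mul(Z, SZ))))
  →12  SSSZ

Answer: normal form = SSSZ  (in 12 steps)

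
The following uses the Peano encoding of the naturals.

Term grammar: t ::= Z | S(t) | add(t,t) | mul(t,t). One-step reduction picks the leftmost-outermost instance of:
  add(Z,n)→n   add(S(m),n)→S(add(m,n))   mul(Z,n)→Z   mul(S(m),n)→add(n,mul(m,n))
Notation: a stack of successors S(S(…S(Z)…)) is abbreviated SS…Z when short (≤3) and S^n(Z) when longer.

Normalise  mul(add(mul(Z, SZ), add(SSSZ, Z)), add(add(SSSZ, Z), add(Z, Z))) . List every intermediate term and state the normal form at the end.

Answer: normal form = S^9(Z)  (in 49 steps)

Reduction:
  start: mul(add(mul(Z, SZ), add(SSSZ, Z)), add(add(SSSZ, Z), add(Z, Z)))
  [1] mul(add(Z, add(SSSZ, Z)), add(add(SSSZ, Z), add(Z, Z)))
  [2] mul(add(SSSZ, Z), add(add(SSSZ, Z), add(Z, Z)))
  [3] mul(S(add(SSZ, Z)), add(add(SSSZ, Z), add(Z, Z)))
  [4] add(add(add(SSSZ, Z), add(Z, Z)), mul(add(SSZ, Z), add(add(SSSZ, Z), add(Z, Z))))
  [5] add(add(S(add(SSZ, Z)), add(Z, Z)), mul(add(SSZ, Z), add(add(SSSZ, Z), add(Z, Z))))
  [6] add(S(add(add(SSZ, Z), add(Z, Z))), mul(add(SSZ, Z), add(add(SSSZ, Z), add(Z, Z))))
  [7] S(add(add(add(SSZ, Z), add(Z, Z)), mul(add(SSZ, Z), add(add(SSSZ, Z), add(Z, Z)))))
  [8] S(add(add(S(add(SZ, Z)), add(Z, Z)), mul(add(SSZ, Z), add(add(SSSZ, Z), add(Z, Z)))))
  [9] S(add(S(add(add(SZ, Z), add(Z, Z))), mul(add(SSZ, Z), add(add(SSSZ, Z), add(Z, Z)))))
  [10] S(S(add(add(add(SZ, Z), add(Z, Z)), mul(add(SSZ, Z), add(add(SSSZ, Z), add(Z, Z))))))
  [11] S(S(add(add(S(add(Z, Z)), add(Z, Z)), mul(add(SSZ, Z), add(add(SSSZ, Z), add(Z, Z))))))
  [12] S(S(add(S(add(add(Z, Z), add(Z, Z))), mul(add(SSZ, Z), add(add(SSSZ, Z), add(Z, Z))))))
  [13] S(S(S(add(add(add(Z, Z), add(Z, Z)), mul(add(SSZ, Z), add(add(SSSZ, Z), add(Z, Z)))))))
  [14] S(S(S(add(add(Z, add(Z, Z)), mul(add(SSZ, Z), add(add(SSSZ, Z), add(Z, Z)))))))
  [15] S(S(S(add(add(Z, Z), mul(add(SSZ, Z), add(add(SSSZ, Z), add(Z, Z)))))))
  [16] S(S(S(add(Z, mul(add(SSZ, Z), add(add(SSSZ, Z), add(Z, Z)))))))
  [17] S(S(S(mul(add(SSZ, Z), add(add(SSSZ, Z), add(Z, Z))))))
  [18] S(S(S(mul(S(add(SZ, Z)), add(add(SSSZ, Z), add(Z, Z))))))
  [19] S(S(S(add(add(add(SSSZ, Z), add(Z, Z)), mul(add(SZ, Z), add(add(SSSZ, Z), add(Z, Z)))))))
  [20] S(S(S(add(add(S(add(SSZ, Z)), add(Z, Z)), mul(add(SZ, Z), add(add(SSSZ, Z), add(Z, Z)))))))
  [21] S(S(S(add(S(add(add(SSZ, Z), add(Z, Z))), mul(add(SZ, Z), add(add(SSSZ, Z), add(Z, Z)))))))
  [22] S(S(S(S(add(add(add(SSZ, Z), add(Z, Z)), mul(add(SZ, Z), add(add(SSSZ, Z), add(Z, Z))))))))
  [23] S(S(S(S(add(add(S(add(SZ, Z)), add(Z, Z)), mul(add(SZ, Z), add(add(SSSZ, Z), add(Z, Z))))))))
  [24] S(S(S(S(add(S(add(add(SZ, Z), add(Z, Z))), mul(add(SZ, Z), add(add(SSSZ, Z), add(Z, Z))))))))
  [25] S(S(S(S(S(add(add(add(SZ, Z), add(Z, Z)), mul(add(SZ, Z), add(add(SSSZ, Z), add(Z, Z)))))))))
  [26] S(S(S(S(S(add(add(S(add(Z, Z)), add(Z, Z)), mul(add(SZ, Z), add(add(SSSZ, Z), add(Z, Z)))))))))
  [27] S(S(S(S(S(add(S(add(add(Z, Z), add(Z, Z))), mul(add(SZ, Z), add(add(SSSZ, Z), add(Z, Z)))))))))
  [28] S(S(S(S(S(S(add(add(add(Z, Z), add(Z, Z)), mul(add(SZ, Z), add(add(SSSZ, Z), add(Z, Z))))))))))
  [29] S(S(S(S(S(S(add(add(Z, add(Z, Z)), mul(add(SZ, Z), add(add(SSSZ, Z), add(Z, Z))))))))))
  [30] S(S(S(S(S(S(add(add(Z, Z), mul(add(SZ, Z), add(add(SSSZ, Z), add(Z, Z))))))))))
  [31] S(S(S(S(S(S(add(Z, mul(add(SZ, Z), add(add(SSSZ, Z), add(Z, Z))))))))))
  [32] S(S(S(S(S(S(mul(add(SZ, Z), add(add(SSSZ, Z), add(Z, Z)))))))))
  [33] S(S(S(S(S(S(mul(S(add(Z, Z)), add(add(SSSZ, Z), add(Z, Z)))))))))
  [34] S(S(S(S(S(S(add(add(add(SSSZ, Z), add(Z, Z)), mul(add(Z, Z), add(add(SSSZ, Z), add(Z, Z))))))))))
  [35] S(S(S(S(S(S(add(add(S(add(SSZ, Z)), add(Z, Z)), mul(add(Z, Z), add(add(SSSZ, Z), add(Z, Z))))))))))
  [36] S(S(S(S(S(S(add(S(add(add(SSZ, Z), add(Z, Z))), mul(add(Z, Z), add(add(SSSZ, Z), add(Z, Z))))))))))
  [37] S(S(S(S(S(S(S(add(add(add(SSZ, Z), add(Z, Z)), mul(add(Z, Z), add(add(SSSZ, Z), add(Z, Z)))))))))))
  [38] S(S(S(S(S(S(S(add(add(S(add(SZ, Z)), add(Z, Z)), mul(add(Z, Z), add(add(SSSZ, Z), add(Z, Z)))))))))))
  [39] S(S(S(S(S(S(S(add(S(add(add(SZ, Z), add(Z, Z))), mul(add(Z, Z), add(add(SSSZ, Z), add(Z, Z)))))))))))
  [40] S(S(S(S(S(S(S(S(add(add(add(SZ, Z), add(Z, Z)), mul(add(Z, Z), add(add(SSSZ, Z), add(Z, Z))))))))))))
  [41] S(S(S(S(S(S(S(S(add(add(S(add(Z, Z)), add(Z, Z)), mul(add(Z, Z), add(add(SSSZ, Z), add(Z, Z))))))))))))
  [42] S(S(S(S(S(S(S(S(add(S(add(add(Z, Z), add(Z, Z))), mul(add(Z, Z), add(add(SSSZ, Z), add(Z, Z))))))))))))
  [43] S(S(S(S(S(S(S(S(S(add(add(add(Z, Z), add(Z, Z)), mul(add(Z, Z), add(add(SSSZ, Z), add(Z, Z)))))))))))))
  [44] S(S(S(S(S(S(S(S(S(add(add(Z, add(Z, Z)), mul(add(Z, Z), add(add(SSSZ, Z), add(Z, Z)))))))))))))
  [45] S(S(S(S(S(S(S(S(S(add(add(Z, Z), mul(add(Z, Z), add(add(SSSZ, Z), add(Z, Z)))))))))))))
  [46] S(S(S(S(S(S(S(S(S(add(Z, mul(add(Z, Z), add(add(SSSZ, Z), add(Z, Z)))))))))))))
  [47] S(S(S(S(S(S(S(S(S(mul(add(Z, Z), add(add(SSSZ, Z), add(Z, Z))))))))))))
  [48] S(S(S(S(S(S(S(S(S(mul(Z, add(add(SSSZ, Z), add(Z, Z))))))))))))
  [49] S^9(Z)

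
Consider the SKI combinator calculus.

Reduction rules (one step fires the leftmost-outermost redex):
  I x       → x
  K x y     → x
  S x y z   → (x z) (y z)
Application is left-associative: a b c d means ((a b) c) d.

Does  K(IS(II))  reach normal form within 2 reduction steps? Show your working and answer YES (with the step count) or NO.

Answer: YES — reaches normal form K(SI) in 2 ≤ 2 steps

Reduction:
  start: K(IS(II))
  [1] K(S(II))
  [2] K(SI)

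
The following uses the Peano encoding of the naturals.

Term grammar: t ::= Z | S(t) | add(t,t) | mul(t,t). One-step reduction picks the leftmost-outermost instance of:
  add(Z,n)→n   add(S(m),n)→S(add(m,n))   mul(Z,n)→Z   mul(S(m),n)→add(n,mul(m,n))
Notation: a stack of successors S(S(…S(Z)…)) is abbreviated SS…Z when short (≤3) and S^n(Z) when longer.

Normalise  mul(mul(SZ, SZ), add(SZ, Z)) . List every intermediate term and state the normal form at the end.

  start: mul(mul(SZ, SZ), add(SZ, Z))
  →1  mul(add(SZ, mul(Z, SZ)), add(SZ, Z))
  →2  mul(S(add(Z, mul(Z, SZ))), add(SZ, Z))
  →3  add(add(SZ, Z), mul(add(Z, mul(Z, SZ)), add(SZ, Z)))
  →4  add(S(add(Z, Z)), mul(add(Z, mul(Z, SZ)), add(SZ, Z)))
  →5  S(add(add(Z, Z), mul(add(Z, mul(Z, SZ)), add(SZ, Z))))
  →6  S(add(Z, mul(add(Z, mul(Z, SZ)), add(SZ, Z))))
  →7  S(mul(add(Z, mul(Z, SZ)), add(SZ, Z)))
  →8  S(mul(mul(Z, SZ), add(SZ, Z)))
  →9  S(mul(Z, add(SZ, Z)))
  →10  SZ

Answer: normal form = SZ  (in 10 steps)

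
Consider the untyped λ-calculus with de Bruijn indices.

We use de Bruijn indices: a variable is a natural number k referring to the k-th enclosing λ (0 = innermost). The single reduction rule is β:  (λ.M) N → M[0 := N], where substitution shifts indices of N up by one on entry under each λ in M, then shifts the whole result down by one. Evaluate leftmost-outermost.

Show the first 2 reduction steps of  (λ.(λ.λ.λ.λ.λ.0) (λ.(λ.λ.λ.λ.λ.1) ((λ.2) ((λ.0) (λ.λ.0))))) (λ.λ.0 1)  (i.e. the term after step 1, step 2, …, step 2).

  start: (λ.(λ.λ.λ.λ.λ.0) (λ.(λ.λ.λ.λ.λ.1) ((λ.2) ((λ.0) (λ.λ.0))))) (λ.λ.0 1)
  →1  (λ.λ.λ.λ.λ.0) (λ.(λ.λ.λ.λ.λ.1) ((λ.λ.λ.0 1) ((λ.0) (λ.λ.0))))
  →2  λ.λ.λ.λ.0

Answer: after 2 steps: λ.λ.λ.λ.0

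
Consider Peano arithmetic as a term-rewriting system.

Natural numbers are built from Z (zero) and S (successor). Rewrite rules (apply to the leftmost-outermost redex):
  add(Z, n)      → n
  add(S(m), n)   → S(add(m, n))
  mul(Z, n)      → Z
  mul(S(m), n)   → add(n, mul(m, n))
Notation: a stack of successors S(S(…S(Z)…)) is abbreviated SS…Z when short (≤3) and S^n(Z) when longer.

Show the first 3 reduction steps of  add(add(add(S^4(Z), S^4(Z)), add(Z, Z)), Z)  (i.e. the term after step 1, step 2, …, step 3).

  start: add(add(add(S^4(Z), S^4(Z)), add(Z, Z)), Z)
  step 1: add(add(S(add(SSSZ, S^4(Z))), add(Z, Z)), Z)
  step 2: add(S(add(add(SSSZ, S^4(Z)), add(Z, Z))), Z)
  step 3: S(add(add(add(SSSZ, S^4(Z)), add(Z, Z)), Z))

Answer: after 3 steps: S(add(add(add(SSSZ, S^4(Z)), add(Z, Z)), Z))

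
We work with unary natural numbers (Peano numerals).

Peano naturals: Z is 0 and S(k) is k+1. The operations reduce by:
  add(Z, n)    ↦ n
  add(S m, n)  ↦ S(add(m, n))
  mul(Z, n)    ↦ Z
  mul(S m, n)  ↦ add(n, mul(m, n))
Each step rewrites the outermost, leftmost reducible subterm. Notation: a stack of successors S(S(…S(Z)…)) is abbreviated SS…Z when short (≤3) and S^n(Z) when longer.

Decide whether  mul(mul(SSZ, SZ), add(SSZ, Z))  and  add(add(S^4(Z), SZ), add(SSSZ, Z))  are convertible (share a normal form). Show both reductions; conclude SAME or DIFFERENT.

Term A:
  start: mul(mul(SSZ, SZ), add(SSZ, Z))
  →1  mul(add(SZ, mul(SZ, SZ)), add(SSZ, Z))
  →2  mul(S(add(Z, mul(SZ, SZ))), add(SSZ, Z))
  →3  add(add(SSZ, Z), mul(add(Z, mul(SZ, SZ)), add(SSZ, Z)))
  →4  add(S(add(SZ, Z)), mul(add(Z, mul(SZ, SZ)), add(SSZ, Z)))
  →5  S(add(add(SZ, Z), mul(add(Z, mul(SZ, SZ)), add(SSZ, Z))))
  →6  S(add(S(add(Z, Z)), mul(add(Z, mul(SZ, SZ)), add(SSZ, Z))))
  →7  S(S(add(add(Z, Z), mul(add(Z, mul(SZ, SZ)), add(SSZ, Z)))))
  →8  S(S(add(Z, mul(add(Z, mul(SZ, SZ)), add(SSZ, Z)))))
  →9  S(S(mul(add(Z, mul(SZ, SZ)), add(SSZ, Z))))
  →10  S(S(mul(mul(SZ, SZ), add(SSZ, Z))))
  →11  S(S(mul(add(SZ, mul(Z, SZ)), add(SSZ, Z))))
  →12  S(S(mul(S(add(Z, mul(Z, SZ))), add(SSZ, Z))))
  →13  S(S(add(add(SSZ, Z), mul(add(Z, mul(Z, SZ)), add(SSZ, Z)))))
  →14  S(S(add(S(add(SZ, Z)), mul(add(Z, mul(Z, SZ)), add(SSZ, Z)))))
  →15  S(S(S(add(add(SZ, Z), mul(add(Z, mul(Z, SZ)), add(SSZ, Z))))))
  →16  S(S(S(add(S(add(Z, Z)), mul(add(Z, mul(Z, SZ)), add(SSZ, Z))))))
  →17  S(S(S(S(add(add(Z, Z), mul(add(Z, mul(Z, SZ)), add(SSZ, Z)))))))
  →18  S(S(S(S(add(Z, mul(add(Z, mul(Z, SZ)), add(SSZ, Z)))))))
  →19  S(S(S(S(mul(add(Z, mul(Z, SZ)), add(SSZ, Z))))))
  →20  S(S(S(S(mul(mul(Z, SZ), add(SSZ, Z))))))
  →21  S(S(S(S(mul(Z, add(SSZ, Z))))))
  →22  S^4(Z)

Term B:
  start: add(add(S^4(Z), SZ), add(SSSZ, Z))
  →1  add(S(add(SSSZ, SZ)), add(SSSZ, Z))
  →2  S(add(add(SSSZ, SZ), add(SSSZ, Z)))
  →3  S(add(S(add(SSZ, SZ)), add(SSSZ, Z)))
  →4  S(S(add(add(SSZ, SZ), add(SSSZ, Z))))
  →5  S(S(add(S(add(SZ, SZ)), add(SSSZ, Z))))
  →6  S(S(S(add(add(SZ, SZ), add(SSSZ, Z)))))
  →7  S(S(S(add(S(add(Z, SZ)), add(SSSZ, Z)))))
  →8  S(S(S(S(add(add(Z, SZ), add(SSSZ, Z))))))
  →9  S(S(S(S(add(SZ, add(SSSZ, Z))))))
  →10  S(S(S(S(S(add(Z, add(SSSZ, Z)))))))
  →11  S(S(S(S(S(add(SSSZ, Z))))))
  →12  S(S(S(S(S(S(add(SSZ, Z)))))))
  →13  S(S(S(S(S(S(S(add(SZ, Z))))))))
  →14  S(S(S(S(S(S(S(S(add(Z, Z)))))))))
  →15  S^8(Z)

Answer: DIFFERENT — A ⇓ S^4(Z), B ⇓ S^8(Z)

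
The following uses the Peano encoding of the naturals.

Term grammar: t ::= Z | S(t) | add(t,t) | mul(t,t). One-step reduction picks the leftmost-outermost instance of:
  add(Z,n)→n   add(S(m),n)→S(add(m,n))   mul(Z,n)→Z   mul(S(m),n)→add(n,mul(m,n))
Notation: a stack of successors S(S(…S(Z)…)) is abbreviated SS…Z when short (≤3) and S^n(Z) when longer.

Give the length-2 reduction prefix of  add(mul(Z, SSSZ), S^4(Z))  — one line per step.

  start: add(mul(Z, SSSZ), S^4(Z))
  [1] add(Z, S^4(Z))
  [2] S^4(Z)

Answer: after 2 steps: S^4(Z)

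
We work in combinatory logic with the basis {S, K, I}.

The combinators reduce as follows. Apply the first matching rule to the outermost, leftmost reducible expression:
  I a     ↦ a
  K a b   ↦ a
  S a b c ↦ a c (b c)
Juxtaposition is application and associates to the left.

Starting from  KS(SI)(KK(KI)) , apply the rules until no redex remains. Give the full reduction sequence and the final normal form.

  start: KS(SI)(KK(KI))
  [1] S(KK(KI))
  [2] SK

Answer: normal form = SK  (in 2 steps)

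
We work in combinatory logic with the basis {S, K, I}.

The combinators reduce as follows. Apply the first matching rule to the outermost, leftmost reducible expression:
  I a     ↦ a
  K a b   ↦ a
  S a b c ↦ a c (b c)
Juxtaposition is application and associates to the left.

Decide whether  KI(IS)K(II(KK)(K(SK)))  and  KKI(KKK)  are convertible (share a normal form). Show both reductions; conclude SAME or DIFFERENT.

Answer: SAME — A ⇓ KK, B ⇓ KK

Derivation:
Term A:
  start: KI(IS)K(II(KK)(K(SK)))
  [1] IK(II(KK)(K(SK)))
  [2] K(II(KK)(K(SK)))
  [3] K(I(KK)(K(SK)))
  [4] K(KK(K(SK)))
  [5] KK

Term B:
  start: KKI(KKK)
  [1] K(KKK)
  [2] KK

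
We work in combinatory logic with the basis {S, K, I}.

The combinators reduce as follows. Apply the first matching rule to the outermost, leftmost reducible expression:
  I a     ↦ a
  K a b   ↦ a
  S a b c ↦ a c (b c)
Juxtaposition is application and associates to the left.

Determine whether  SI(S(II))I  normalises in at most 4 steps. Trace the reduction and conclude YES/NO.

  start: SI(S(II))I
  [1] II(S(II)I)
  [2] I(S(II)I)
  [3] S(II)I
  [4] SII

Answer: YES — reaches normal form SII in 4 ≤ 4 steps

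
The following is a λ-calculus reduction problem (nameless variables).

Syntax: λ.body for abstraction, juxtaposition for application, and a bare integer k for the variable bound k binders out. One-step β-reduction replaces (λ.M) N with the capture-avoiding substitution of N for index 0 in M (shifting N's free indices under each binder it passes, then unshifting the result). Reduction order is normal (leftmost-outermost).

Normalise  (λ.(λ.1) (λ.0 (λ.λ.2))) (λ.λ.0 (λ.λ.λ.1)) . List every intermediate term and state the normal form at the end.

Answer: normal form = λ.λ.0 (λ.λ.λ.1)  (in 2 steps)

Reduction:
  start: (λ.(λ.1) (λ.0 (λ.λ.2))) (λ.λ.0 (λ.λ.λ.1))
  [1] (λ.λ.λ.0 (λ.λ.λ.1)) (λ.0 (λ.λ.2))
  [2] λ.λ.0 (λ.λ.λ.1)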